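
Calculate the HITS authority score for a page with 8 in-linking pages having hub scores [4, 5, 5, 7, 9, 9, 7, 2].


Authority = sum of hub scores of in-linkers
In-link 1: hub score = 4
In-link 2: hub score = 5
In-link 3: hub score = 5
In-link 4: hub score = 7
In-link 5: hub score = 9
In-link 6: hub score = 9
In-link 7: hub score = 7
In-link 8: hub score = 2
Authority = 4 + 5 + 5 + 7 + 9 + 9 + 7 + 2 = 48

48


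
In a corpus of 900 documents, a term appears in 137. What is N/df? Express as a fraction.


IDF ratio = N / df
= 900 / 137
= 900/137

900/137


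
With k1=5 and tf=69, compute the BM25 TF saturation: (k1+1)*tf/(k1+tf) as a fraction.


BM25 TF component = (k1+1)*tf / (k1+tf)
k1 = 5, tf = 69
Numerator = (5+1)*69 = 414
Denominator = 5 + 69 = 74
= 414/74 = 207/37

207/37


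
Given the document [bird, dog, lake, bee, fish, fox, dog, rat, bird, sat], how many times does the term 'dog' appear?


Document has 10 words
Scanning for 'dog':
Found at positions: [1, 6]
Count = 2

2


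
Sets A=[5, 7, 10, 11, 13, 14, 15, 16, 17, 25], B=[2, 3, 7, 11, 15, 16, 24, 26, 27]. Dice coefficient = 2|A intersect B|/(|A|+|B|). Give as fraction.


A intersect B = [7, 11, 15, 16]
|A intersect B| = 4
|A| = 10, |B| = 9
Dice = 2*4 / (10+9)
= 8 / 19 = 8/19

8/19


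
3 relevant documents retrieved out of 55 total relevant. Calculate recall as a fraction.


Recall = retrieved_relevant / total_relevant
= 3 / 55
= 3 / (3 + 52)
= 3/55

3/55


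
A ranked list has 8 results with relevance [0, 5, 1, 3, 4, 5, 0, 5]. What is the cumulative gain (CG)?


Cumulative Gain = sum of relevance scores
Position 1: rel=0, running sum=0
Position 2: rel=5, running sum=5
Position 3: rel=1, running sum=6
Position 4: rel=3, running sum=9
Position 5: rel=4, running sum=13
Position 6: rel=5, running sum=18
Position 7: rel=0, running sum=18
Position 8: rel=5, running sum=23
CG = 23

23


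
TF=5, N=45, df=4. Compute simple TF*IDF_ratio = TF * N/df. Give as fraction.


TF * (N/df)
= 5 * (45/4)
= 5 * 45/4
= 225/4

225/4


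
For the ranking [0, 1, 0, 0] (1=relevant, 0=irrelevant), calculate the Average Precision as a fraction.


Computing P@k for each relevant position:
Position 1: not relevant
Position 2: relevant, P@2 = 1/2 = 1/2
Position 3: not relevant
Position 4: not relevant
Sum of P@k = 1/2 = 1/2
AP = 1/2 / 1 = 1/2

1/2


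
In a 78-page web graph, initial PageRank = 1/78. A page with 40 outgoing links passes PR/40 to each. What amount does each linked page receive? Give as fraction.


Initial PR = 1/78 = 1/78
Outlinks = 40
Contribution per link = PR / outlinks
= 1/78 / 40
= 1/3120

1/3120


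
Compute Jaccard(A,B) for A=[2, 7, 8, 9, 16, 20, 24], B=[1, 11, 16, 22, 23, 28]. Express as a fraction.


A intersect B = [16]
|A intersect B| = 1
A union B = [1, 2, 7, 8, 9, 11, 16, 20, 22, 23, 24, 28]
|A union B| = 12
Jaccard = 1/12 = 1/12

1/12


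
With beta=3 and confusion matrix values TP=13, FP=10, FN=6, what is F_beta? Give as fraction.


P = TP/(TP+FP) = 13/23 = 13/23
R = TP/(TP+FN) = 13/19 = 13/19
beta^2 = 3^2 = 9
(1 + beta^2) = 10
Numerator = (1+beta^2)*P*R = 1690/437
Denominator = beta^2*P + R = 117/23 + 13/19 = 2522/437
F_beta = 65/97

65/97


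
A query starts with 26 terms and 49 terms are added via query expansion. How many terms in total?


Original terms: 26
Expansion terms: 49
Total = 26 + 49 = 75

75


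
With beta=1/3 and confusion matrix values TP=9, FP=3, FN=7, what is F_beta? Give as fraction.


P = TP/(TP+FP) = 9/12 = 3/4
R = TP/(TP+FN) = 9/16 = 9/16
beta^2 = 1/3^2 = 1/9
(1 + beta^2) = 10/9
Numerator = (1+beta^2)*P*R = 15/32
Denominator = beta^2*P + R = 1/12 + 9/16 = 31/48
F_beta = 45/62

45/62


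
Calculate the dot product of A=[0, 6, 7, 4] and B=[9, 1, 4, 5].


Dot product = sum of element-wise products
A[0]*B[0] = 0*9 = 0
A[1]*B[1] = 6*1 = 6
A[2]*B[2] = 7*4 = 28
A[3]*B[3] = 4*5 = 20
Sum = 0 + 6 + 28 + 20 = 54

54


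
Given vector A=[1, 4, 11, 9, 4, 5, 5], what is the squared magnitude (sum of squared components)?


|A|^2 = sum of squared components
A[0]^2 = 1^2 = 1
A[1]^2 = 4^2 = 16
A[2]^2 = 11^2 = 121
A[3]^2 = 9^2 = 81
A[4]^2 = 4^2 = 16
A[5]^2 = 5^2 = 25
A[6]^2 = 5^2 = 25
Sum = 1 + 16 + 121 + 81 + 16 + 25 + 25 = 285

285


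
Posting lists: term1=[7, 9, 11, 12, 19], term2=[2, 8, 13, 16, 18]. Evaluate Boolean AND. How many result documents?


Boolean AND: find intersection of posting lists
term1 docs: [7, 9, 11, 12, 19]
term2 docs: [2, 8, 13, 16, 18]
Intersection: []
|intersection| = 0

0


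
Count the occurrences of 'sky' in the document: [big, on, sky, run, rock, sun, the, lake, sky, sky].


Document has 10 words
Scanning for 'sky':
Found at positions: [2, 8, 9]
Count = 3

3


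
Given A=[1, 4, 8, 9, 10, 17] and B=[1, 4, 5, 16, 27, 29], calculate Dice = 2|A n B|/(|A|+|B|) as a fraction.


A intersect B = [1, 4]
|A intersect B| = 2
|A| = 6, |B| = 6
Dice = 2*2 / (6+6)
= 4 / 12 = 1/3

1/3


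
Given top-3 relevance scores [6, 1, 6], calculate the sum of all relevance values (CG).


Cumulative Gain = sum of relevance scores
Position 1: rel=6, running sum=6
Position 2: rel=1, running sum=7
Position 3: rel=6, running sum=13
CG = 13

13


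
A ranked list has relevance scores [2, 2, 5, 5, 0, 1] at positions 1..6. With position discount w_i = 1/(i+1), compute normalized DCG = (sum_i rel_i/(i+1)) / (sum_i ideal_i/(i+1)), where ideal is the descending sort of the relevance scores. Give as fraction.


Position discount weights w_i = 1/(i+1) for i=1..6:
Weights = [1/2, 1/3, 1/4, 1/5, 1/6, 1/7]
Actual relevance: [2, 2, 5, 5, 0, 1]
DCG = 2/2 + 2/3 + 5/4 + 5/5 + 0/6 + 1/7 = 341/84
Ideal relevance (sorted desc): [5, 5, 2, 2, 1, 0]
Ideal DCG = 5/2 + 5/3 + 2/4 + 2/5 + 1/6 + 0/7 = 157/30
nDCG = DCG / ideal_DCG = 341/84 / 157/30 = 1705/2198

1705/2198


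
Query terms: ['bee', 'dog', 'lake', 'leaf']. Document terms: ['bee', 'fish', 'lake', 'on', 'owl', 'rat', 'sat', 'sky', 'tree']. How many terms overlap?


Query terms: ['bee', 'dog', 'lake', 'leaf']
Document terms: ['bee', 'fish', 'lake', 'on', 'owl', 'rat', 'sat', 'sky', 'tree']
Common terms: ['bee', 'lake']
Overlap count = 2

2


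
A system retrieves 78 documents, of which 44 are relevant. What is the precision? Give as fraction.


Precision = relevant_retrieved / total_retrieved
= 44 / 78
= 44 / (44 + 34)
= 22/39

22/39


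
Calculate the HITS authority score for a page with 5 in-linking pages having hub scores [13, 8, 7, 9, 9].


Authority = sum of hub scores of in-linkers
In-link 1: hub score = 13
In-link 2: hub score = 8
In-link 3: hub score = 7
In-link 4: hub score = 9
In-link 5: hub score = 9
Authority = 13 + 8 + 7 + 9 + 9 = 46

46


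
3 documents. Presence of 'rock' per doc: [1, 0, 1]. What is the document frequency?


Checking each document for 'rock':
Doc 1: present
Doc 2: absent
Doc 3: present
df = sum of presences = 1 + 0 + 1 = 2

2


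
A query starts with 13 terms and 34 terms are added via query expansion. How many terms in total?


Original terms: 13
Expansion terms: 34
Total = 13 + 34 = 47

47


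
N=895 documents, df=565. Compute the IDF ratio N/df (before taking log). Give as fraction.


IDF ratio = N / df
= 895 / 565
= 179/113

179/113


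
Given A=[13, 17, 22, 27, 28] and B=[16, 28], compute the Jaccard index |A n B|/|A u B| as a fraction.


A intersect B = [28]
|A intersect B| = 1
A union B = [13, 16, 17, 22, 27, 28]
|A union B| = 6
Jaccard = 1/6 = 1/6

1/6


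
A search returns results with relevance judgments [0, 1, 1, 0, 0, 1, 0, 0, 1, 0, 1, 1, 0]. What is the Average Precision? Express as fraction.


Computing P@k for each relevant position:
Position 1: not relevant
Position 2: relevant, P@2 = 1/2 = 1/2
Position 3: relevant, P@3 = 2/3 = 2/3
Position 4: not relevant
Position 5: not relevant
Position 6: relevant, P@6 = 3/6 = 1/2
Position 7: not relevant
Position 8: not relevant
Position 9: relevant, P@9 = 4/9 = 4/9
Position 10: not relevant
Position 11: relevant, P@11 = 5/11 = 5/11
Position 12: relevant, P@12 = 6/12 = 1/2
Position 13: not relevant
Sum of P@k = 1/2 + 2/3 + 1/2 + 4/9 + 5/11 + 1/2 = 607/198
AP = 607/198 / 6 = 607/1188

607/1188


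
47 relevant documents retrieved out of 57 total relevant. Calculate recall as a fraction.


Recall = retrieved_relevant / total_relevant
= 47 / 57
= 47 / (47 + 10)
= 47/57

47/57


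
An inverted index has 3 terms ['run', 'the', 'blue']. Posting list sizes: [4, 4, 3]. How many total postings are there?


Summing posting list sizes:
'run': 4 postings
'the': 4 postings
'blue': 3 postings
Total = 4 + 4 + 3 = 11

11


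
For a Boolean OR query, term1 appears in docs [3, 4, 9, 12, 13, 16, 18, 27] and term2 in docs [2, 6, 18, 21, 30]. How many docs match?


Boolean OR: find union of posting lists
term1 docs: [3, 4, 9, 12, 13, 16, 18, 27]
term2 docs: [2, 6, 18, 21, 30]
Union: [2, 3, 4, 6, 9, 12, 13, 16, 18, 21, 27, 30]
|union| = 12

12


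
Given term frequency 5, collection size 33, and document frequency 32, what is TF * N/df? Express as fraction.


TF * (N/df)
= 5 * (33/32)
= 5 * 33/32
= 165/32

165/32


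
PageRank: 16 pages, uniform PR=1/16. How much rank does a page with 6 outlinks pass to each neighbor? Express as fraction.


Initial PR = 1/16 = 1/16
Outlinks = 6
Contribution per link = PR / outlinks
= 1/16 / 6
= 1/96

1/96


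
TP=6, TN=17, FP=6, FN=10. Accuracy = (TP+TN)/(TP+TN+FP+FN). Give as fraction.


Accuracy = (TP + TN) / (TP + TN + FP + FN)
TP + TN = 6 + 17 = 23
Total = 6 + 17 + 6 + 10 = 39
Accuracy = 23 / 39 = 23/39

23/39


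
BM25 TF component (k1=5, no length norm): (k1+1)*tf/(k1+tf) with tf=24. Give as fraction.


BM25 TF component = (k1+1)*tf / (k1+tf)
k1 = 5, tf = 24
Numerator = (5+1)*24 = 144
Denominator = 5 + 24 = 29
= 144/29 = 144/29

144/29


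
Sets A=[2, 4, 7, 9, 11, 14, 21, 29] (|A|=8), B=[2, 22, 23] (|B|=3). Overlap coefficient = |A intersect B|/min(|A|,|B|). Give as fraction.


A intersect B = [2]
|A intersect B| = 1
min(|A|, |B|) = min(8, 3) = 3
Overlap = 1 / 3 = 1/3

1/3


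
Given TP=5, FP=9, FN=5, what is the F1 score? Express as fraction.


F1 = 2 * P * R / (P + R)
P = TP/(TP+FP) = 5/14 = 5/14
R = TP/(TP+FN) = 5/10 = 1/2
2 * P * R = 2 * 5/14 * 1/2 = 5/14
P + R = 5/14 + 1/2 = 6/7
F1 = 5/14 / 6/7 = 5/12

5/12


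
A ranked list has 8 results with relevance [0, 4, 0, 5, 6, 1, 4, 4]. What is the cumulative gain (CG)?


Cumulative Gain = sum of relevance scores
Position 1: rel=0, running sum=0
Position 2: rel=4, running sum=4
Position 3: rel=0, running sum=4
Position 4: rel=5, running sum=9
Position 5: rel=6, running sum=15
Position 6: rel=1, running sum=16
Position 7: rel=4, running sum=20
Position 8: rel=4, running sum=24
CG = 24

24


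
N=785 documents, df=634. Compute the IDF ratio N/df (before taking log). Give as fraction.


IDF ratio = N / df
= 785 / 634
= 785/634

785/634


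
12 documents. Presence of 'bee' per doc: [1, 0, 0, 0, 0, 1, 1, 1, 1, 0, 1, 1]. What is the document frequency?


Checking each document for 'bee':
Doc 1: present
Doc 2: absent
Doc 3: absent
Doc 4: absent
Doc 5: absent
Doc 6: present
Doc 7: present
Doc 8: present
Doc 9: present
Doc 10: absent
Doc 11: present
Doc 12: present
df = sum of presences = 1 + 0 + 0 + 0 + 0 + 1 + 1 + 1 + 1 + 0 + 1 + 1 = 7

7


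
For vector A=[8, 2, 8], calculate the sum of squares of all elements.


|A|^2 = sum of squared components
A[0]^2 = 8^2 = 64
A[1]^2 = 2^2 = 4
A[2]^2 = 8^2 = 64
Sum = 64 + 4 + 64 = 132

132


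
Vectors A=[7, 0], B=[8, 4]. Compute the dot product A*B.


Dot product = sum of element-wise products
A[0]*B[0] = 7*8 = 56
A[1]*B[1] = 0*4 = 0
Sum = 56 + 0 = 56

56


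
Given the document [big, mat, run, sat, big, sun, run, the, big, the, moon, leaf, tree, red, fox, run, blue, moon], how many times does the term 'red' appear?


Document has 18 words
Scanning for 'red':
Found at positions: [13]
Count = 1

1


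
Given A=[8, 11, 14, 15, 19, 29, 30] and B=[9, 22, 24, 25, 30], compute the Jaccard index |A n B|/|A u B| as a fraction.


A intersect B = [30]
|A intersect B| = 1
A union B = [8, 9, 11, 14, 15, 19, 22, 24, 25, 29, 30]
|A union B| = 11
Jaccard = 1/11 = 1/11

1/11


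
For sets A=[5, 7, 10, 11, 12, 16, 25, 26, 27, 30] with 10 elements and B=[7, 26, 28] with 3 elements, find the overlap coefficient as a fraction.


A intersect B = [7, 26]
|A intersect B| = 2
min(|A|, |B|) = min(10, 3) = 3
Overlap = 2 / 3 = 2/3

2/3


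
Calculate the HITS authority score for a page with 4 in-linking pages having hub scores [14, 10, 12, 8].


Authority = sum of hub scores of in-linkers
In-link 1: hub score = 14
In-link 2: hub score = 10
In-link 3: hub score = 12
In-link 4: hub score = 8
Authority = 14 + 10 + 12 + 8 = 44

44


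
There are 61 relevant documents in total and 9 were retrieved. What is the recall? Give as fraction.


Recall = retrieved_relevant / total_relevant
= 9 / 61
= 9 / (9 + 52)
= 9/61

9/61


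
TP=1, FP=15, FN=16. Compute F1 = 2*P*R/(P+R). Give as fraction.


F1 = 2 * P * R / (P + R)
P = TP/(TP+FP) = 1/16 = 1/16
R = TP/(TP+FN) = 1/17 = 1/17
2 * P * R = 2 * 1/16 * 1/17 = 1/136
P + R = 1/16 + 1/17 = 33/272
F1 = 1/136 / 33/272 = 2/33

2/33


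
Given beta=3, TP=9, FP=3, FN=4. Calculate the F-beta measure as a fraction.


P = TP/(TP+FP) = 9/12 = 3/4
R = TP/(TP+FN) = 9/13 = 9/13
beta^2 = 3^2 = 9
(1 + beta^2) = 10
Numerator = (1+beta^2)*P*R = 135/26
Denominator = beta^2*P + R = 27/4 + 9/13 = 387/52
F_beta = 30/43

30/43


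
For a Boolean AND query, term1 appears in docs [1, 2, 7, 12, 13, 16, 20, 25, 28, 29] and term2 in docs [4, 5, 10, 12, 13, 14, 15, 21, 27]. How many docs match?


Boolean AND: find intersection of posting lists
term1 docs: [1, 2, 7, 12, 13, 16, 20, 25, 28, 29]
term2 docs: [4, 5, 10, 12, 13, 14, 15, 21, 27]
Intersection: [12, 13]
|intersection| = 2

2


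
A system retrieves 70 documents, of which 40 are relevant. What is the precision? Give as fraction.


Precision = relevant_retrieved / total_retrieved
= 40 / 70
= 40 / (40 + 30)
= 4/7

4/7


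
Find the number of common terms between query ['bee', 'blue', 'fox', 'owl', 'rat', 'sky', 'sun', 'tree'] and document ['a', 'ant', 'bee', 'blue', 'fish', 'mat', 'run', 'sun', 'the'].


Query terms: ['bee', 'blue', 'fox', 'owl', 'rat', 'sky', 'sun', 'tree']
Document terms: ['a', 'ant', 'bee', 'blue', 'fish', 'mat', 'run', 'sun', 'the']
Common terms: ['bee', 'blue', 'sun']
Overlap count = 3

3


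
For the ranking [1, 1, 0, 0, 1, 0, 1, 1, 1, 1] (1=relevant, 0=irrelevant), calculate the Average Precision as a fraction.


Computing P@k for each relevant position:
Position 1: relevant, P@1 = 1/1 = 1
Position 2: relevant, P@2 = 2/2 = 1
Position 3: not relevant
Position 4: not relevant
Position 5: relevant, P@5 = 3/5 = 3/5
Position 6: not relevant
Position 7: relevant, P@7 = 4/7 = 4/7
Position 8: relevant, P@8 = 5/8 = 5/8
Position 9: relevant, P@9 = 6/9 = 2/3
Position 10: relevant, P@10 = 7/10 = 7/10
Sum of P@k = 1 + 1 + 3/5 + 4/7 + 5/8 + 2/3 + 7/10 = 4337/840
AP = 4337/840 / 7 = 4337/5880

4337/5880


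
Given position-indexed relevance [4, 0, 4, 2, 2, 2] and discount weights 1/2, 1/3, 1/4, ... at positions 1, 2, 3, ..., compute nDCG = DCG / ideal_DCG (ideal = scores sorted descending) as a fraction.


Position discount weights w_i = 1/(i+1) for i=1..6:
Weights = [1/2, 1/3, 1/4, 1/5, 1/6, 1/7]
Actual relevance: [4, 0, 4, 2, 2, 2]
DCG = 4/2 + 0/3 + 4/4 + 2/5 + 2/6 + 2/7 = 422/105
Ideal relevance (sorted desc): [4, 4, 2, 2, 2, 0]
Ideal DCG = 4/2 + 4/3 + 2/4 + 2/5 + 2/6 + 0/7 = 137/30
nDCG = DCG / ideal_DCG = 422/105 / 137/30 = 844/959

844/959


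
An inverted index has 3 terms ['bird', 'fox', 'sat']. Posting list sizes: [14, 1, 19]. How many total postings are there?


Summing posting list sizes:
'bird': 14 postings
'fox': 1 postings
'sat': 19 postings
Total = 14 + 1 + 19 = 34

34


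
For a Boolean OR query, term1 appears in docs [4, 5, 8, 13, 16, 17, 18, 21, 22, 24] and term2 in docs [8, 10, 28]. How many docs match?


Boolean OR: find union of posting lists
term1 docs: [4, 5, 8, 13, 16, 17, 18, 21, 22, 24]
term2 docs: [8, 10, 28]
Union: [4, 5, 8, 10, 13, 16, 17, 18, 21, 22, 24, 28]
|union| = 12

12


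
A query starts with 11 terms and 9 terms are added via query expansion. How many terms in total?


Original terms: 11
Expansion terms: 9
Total = 11 + 9 = 20

20


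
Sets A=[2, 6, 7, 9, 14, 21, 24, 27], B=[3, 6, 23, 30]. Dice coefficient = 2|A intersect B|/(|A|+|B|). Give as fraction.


A intersect B = [6]
|A intersect B| = 1
|A| = 8, |B| = 4
Dice = 2*1 / (8+4)
= 2 / 12 = 1/6

1/6


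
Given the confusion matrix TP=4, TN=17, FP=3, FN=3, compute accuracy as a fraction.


Accuracy = (TP + TN) / (TP + TN + FP + FN)
TP + TN = 4 + 17 = 21
Total = 4 + 17 + 3 + 3 = 27
Accuracy = 21 / 27 = 7/9

7/9


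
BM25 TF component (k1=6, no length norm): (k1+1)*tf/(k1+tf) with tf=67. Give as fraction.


BM25 TF component = (k1+1)*tf / (k1+tf)
k1 = 6, tf = 67
Numerator = (6+1)*67 = 469
Denominator = 6 + 67 = 73
= 469/73 = 469/73

469/73


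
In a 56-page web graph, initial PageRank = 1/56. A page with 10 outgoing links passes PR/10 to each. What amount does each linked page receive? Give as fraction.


Initial PR = 1/56 = 1/56
Outlinks = 10
Contribution per link = PR / outlinks
= 1/56 / 10
= 1/560

1/560


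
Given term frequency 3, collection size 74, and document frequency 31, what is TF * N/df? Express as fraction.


TF * (N/df)
= 3 * (74/31)
= 3 * 74/31
= 222/31

222/31


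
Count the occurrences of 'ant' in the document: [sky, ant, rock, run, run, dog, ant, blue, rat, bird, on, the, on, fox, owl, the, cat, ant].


Document has 18 words
Scanning for 'ant':
Found at positions: [1, 6, 17]
Count = 3

3


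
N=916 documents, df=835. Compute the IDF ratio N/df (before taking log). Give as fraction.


IDF ratio = N / df
= 916 / 835
= 916/835

916/835


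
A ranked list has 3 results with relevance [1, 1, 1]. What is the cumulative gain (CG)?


Cumulative Gain = sum of relevance scores
Position 1: rel=1, running sum=1
Position 2: rel=1, running sum=2
Position 3: rel=1, running sum=3
CG = 3

3


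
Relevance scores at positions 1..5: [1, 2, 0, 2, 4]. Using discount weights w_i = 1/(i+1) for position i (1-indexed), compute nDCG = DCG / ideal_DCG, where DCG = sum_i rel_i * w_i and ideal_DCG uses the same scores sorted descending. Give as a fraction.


Position discount weights w_i = 1/(i+1) for i=1..5:
Weights = [1/2, 1/3, 1/4, 1/5, 1/6]
Actual relevance: [1, 2, 0, 2, 4]
DCG = 1/2 + 2/3 + 0/4 + 2/5 + 4/6 = 67/30
Ideal relevance (sorted desc): [4, 2, 2, 1, 0]
Ideal DCG = 4/2 + 2/3 + 2/4 + 1/5 + 0/6 = 101/30
nDCG = DCG / ideal_DCG = 67/30 / 101/30 = 67/101

67/101


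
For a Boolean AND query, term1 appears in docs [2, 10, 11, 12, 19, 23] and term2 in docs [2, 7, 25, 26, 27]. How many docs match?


Boolean AND: find intersection of posting lists
term1 docs: [2, 10, 11, 12, 19, 23]
term2 docs: [2, 7, 25, 26, 27]
Intersection: [2]
|intersection| = 1

1


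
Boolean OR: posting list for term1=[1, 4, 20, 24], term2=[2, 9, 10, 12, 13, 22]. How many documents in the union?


Boolean OR: find union of posting lists
term1 docs: [1, 4, 20, 24]
term2 docs: [2, 9, 10, 12, 13, 22]
Union: [1, 2, 4, 9, 10, 12, 13, 20, 22, 24]
|union| = 10

10


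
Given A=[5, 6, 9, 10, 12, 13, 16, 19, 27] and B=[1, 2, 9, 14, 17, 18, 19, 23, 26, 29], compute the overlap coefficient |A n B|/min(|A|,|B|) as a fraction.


A intersect B = [9, 19]
|A intersect B| = 2
min(|A|, |B|) = min(9, 10) = 9
Overlap = 2 / 9 = 2/9

2/9


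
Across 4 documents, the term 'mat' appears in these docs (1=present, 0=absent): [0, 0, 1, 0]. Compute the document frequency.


Checking each document for 'mat':
Doc 1: absent
Doc 2: absent
Doc 3: present
Doc 4: absent
df = sum of presences = 0 + 0 + 1 + 0 = 1

1


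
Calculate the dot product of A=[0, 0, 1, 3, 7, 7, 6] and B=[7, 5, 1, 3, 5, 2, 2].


Dot product = sum of element-wise products
A[0]*B[0] = 0*7 = 0
A[1]*B[1] = 0*5 = 0
A[2]*B[2] = 1*1 = 1
A[3]*B[3] = 3*3 = 9
A[4]*B[4] = 7*5 = 35
A[5]*B[5] = 7*2 = 14
A[6]*B[6] = 6*2 = 12
Sum = 0 + 0 + 1 + 9 + 35 + 14 + 12 = 71

71


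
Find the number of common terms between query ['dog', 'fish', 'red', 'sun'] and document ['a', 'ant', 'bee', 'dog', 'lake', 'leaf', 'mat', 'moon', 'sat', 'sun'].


Query terms: ['dog', 'fish', 'red', 'sun']
Document terms: ['a', 'ant', 'bee', 'dog', 'lake', 'leaf', 'mat', 'moon', 'sat', 'sun']
Common terms: ['dog', 'sun']
Overlap count = 2

2


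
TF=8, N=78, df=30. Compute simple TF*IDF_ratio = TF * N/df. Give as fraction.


TF * (N/df)
= 8 * (78/30)
= 8 * 13/5
= 104/5

104/5


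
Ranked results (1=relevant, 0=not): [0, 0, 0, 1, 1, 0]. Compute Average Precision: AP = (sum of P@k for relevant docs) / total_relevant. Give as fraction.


Computing P@k for each relevant position:
Position 1: not relevant
Position 2: not relevant
Position 3: not relevant
Position 4: relevant, P@4 = 1/4 = 1/4
Position 5: relevant, P@5 = 2/5 = 2/5
Position 6: not relevant
Sum of P@k = 1/4 + 2/5 = 13/20
AP = 13/20 / 2 = 13/40

13/40


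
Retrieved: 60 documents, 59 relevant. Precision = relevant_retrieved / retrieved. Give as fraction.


Precision = relevant_retrieved / total_retrieved
= 59 / 60
= 59 / (59 + 1)
= 59/60

59/60


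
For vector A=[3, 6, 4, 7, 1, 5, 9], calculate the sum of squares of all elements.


|A|^2 = sum of squared components
A[0]^2 = 3^2 = 9
A[1]^2 = 6^2 = 36
A[2]^2 = 4^2 = 16
A[3]^2 = 7^2 = 49
A[4]^2 = 1^2 = 1
A[5]^2 = 5^2 = 25
A[6]^2 = 9^2 = 81
Sum = 9 + 36 + 16 + 49 + 1 + 25 + 81 = 217

217


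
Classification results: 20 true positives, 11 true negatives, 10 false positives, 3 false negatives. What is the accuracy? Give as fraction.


Accuracy = (TP + TN) / (TP + TN + FP + FN)
TP + TN = 20 + 11 = 31
Total = 20 + 11 + 10 + 3 = 44
Accuracy = 31 / 44 = 31/44

31/44


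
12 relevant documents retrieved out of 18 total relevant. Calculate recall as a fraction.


Recall = retrieved_relevant / total_relevant
= 12 / 18
= 12 / (12 + 6)
= 2/3

2/3


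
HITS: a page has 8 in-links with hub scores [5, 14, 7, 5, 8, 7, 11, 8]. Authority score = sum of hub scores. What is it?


Authority = sum of hub scores of in-linkers
In-link 1: hub score = 5
In-link 2: hub score = 14
In-link 3: hub score = 7
In-link 4: hub score = 5
In-link 5: hub score = 8
In-link 6: hub score = 7
In-link 7: hub score = 11
In-link 8: hub score = 8
Authority = 5 + 14 + 7 + 5 + 8 + 7 + 11 + 8 = 65

65


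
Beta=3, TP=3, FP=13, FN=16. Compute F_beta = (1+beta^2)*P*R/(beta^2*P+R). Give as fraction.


P = TP/(TP+FP) = 3/16 = 3/16
R = TP/(TP+FN) = 3/19 = 3/19
beta^2 = 3^2 = 9
(1 + beta^2) = 10
Numerator = (1+beta^2)*P*R = 45/152
Denominator = beta^2*P + R = 27/16 + 3/19 = 561/304
F_beta = 30/187

30/187


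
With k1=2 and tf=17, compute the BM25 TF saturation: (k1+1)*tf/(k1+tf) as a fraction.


BM25 TF component = (k1+1)*tf / (k1+tf)
k1 = 2, tf = 17
Numerator = (2+1)*17 = 51
Denominator = 2 + 17 = 19
= 51/19 = 51/19

51/19


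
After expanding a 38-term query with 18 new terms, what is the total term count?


Original terms: 38
Expansion terms: 18
Total = 38 + 18 = 56

56


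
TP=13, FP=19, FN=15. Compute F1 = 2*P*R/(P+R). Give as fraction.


F1 = 2 * P * R / (P + R)
P = TP/(TP+FP) = 13/32 = 13/32
R = TP/(TP+FN) = 13/28 = 13/28
2 * P * R = 2 * 13/32 * 13/28 = 169/448
P + R = 13/32 + 13/28 = 195/224
F1 = 169/448 / 195/224 = 13/30

13/30


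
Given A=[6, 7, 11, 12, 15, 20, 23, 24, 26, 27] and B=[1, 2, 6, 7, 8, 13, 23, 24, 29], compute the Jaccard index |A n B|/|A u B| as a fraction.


A intersect B = [6, 7, 23, 24]
|A intersect B| = 4
A union B = [1, 2, 6, 7, 8, 11, 12, 13, 15, 20, 23, 24, 26, 27, 29]
|A union B| = 15
Jaccard = 4/15 = 4/15

4/15


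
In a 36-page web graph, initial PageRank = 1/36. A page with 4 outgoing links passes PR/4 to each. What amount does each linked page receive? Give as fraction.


Initial PR = 1/36 = 1/36
Outlinks = 4
Contribution per link = PR / outlinks
= 1/36 / 4
= 1/144

1/144


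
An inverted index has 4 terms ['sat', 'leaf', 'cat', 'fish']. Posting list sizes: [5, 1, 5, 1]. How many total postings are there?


Summing posting list sizes:
'sat': 5 postings
'leaf': 1 postings
'cat': 5 postings
'fish': 1 postings
Total = 5 + 1 + 5 + 1 = 12

12


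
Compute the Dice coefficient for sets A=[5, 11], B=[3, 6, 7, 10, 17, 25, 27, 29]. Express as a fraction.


A intersect B = []
|A intersect B| = 0
|A| = 2, |B| = 8
Dice = 2*0 / (2+8)
= 0 / 10 = 0

0


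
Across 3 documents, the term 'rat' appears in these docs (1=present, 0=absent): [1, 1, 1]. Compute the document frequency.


Checking each document for 'rat':
Doc 1: present
Doc 2: present
Doc 3: present
df = sum of presences = 1 + 1 + 1 = 3

3


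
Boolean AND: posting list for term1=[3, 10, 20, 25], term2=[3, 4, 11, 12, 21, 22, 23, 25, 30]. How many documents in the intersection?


Boolean AND: find intersection of posting lists
term1 docs: [3, 10, 20, 25]
term2 docs: [3, 4, 11, 12, 21, 22, 23, 25, 30]
Intersection: [3, 25]
|intersection| = 2

2


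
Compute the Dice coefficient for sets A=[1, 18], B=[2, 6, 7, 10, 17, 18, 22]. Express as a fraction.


A intersect B = [18]
|A intersect B| = 1
|A| = 2, |B| = 7
Dice = 2*1 / (2+7)
= 2 / 9 = 2/9

2/9


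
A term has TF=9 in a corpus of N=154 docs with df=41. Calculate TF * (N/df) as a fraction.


TF * (N/df)
= 9 * (154/41)
= 9 * 154/41
= 1386/41

1386/41


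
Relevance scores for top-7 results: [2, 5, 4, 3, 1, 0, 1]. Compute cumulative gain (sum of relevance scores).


Cumulative Gain = sum of relevance scores
Position 1: rel=2, running sum=2
Position 2: rel=5, running sum=7
Position 3: rel=4, running sum=11
Position 4: rel=3, running sum=14
Position 5: rel=1, running sum=15
Position 6: rel=0, running sum=15
Position 7: rel=1, running sum=16
CG = 16

16


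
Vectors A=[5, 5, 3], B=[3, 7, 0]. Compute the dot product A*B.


Dot product = sum of element-wise products
A[0]*B[0] = 5*3 = 15
A[1]*B[1] = 5*7 = 35
A[2]*B[2] = 3*0 = 0
Sum = 15 + 35 + 0 = 50

50


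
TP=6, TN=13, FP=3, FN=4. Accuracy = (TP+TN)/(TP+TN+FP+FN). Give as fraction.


Accuracy = (TP + TN) / (TP + TN + FP + FN)
TP + TN = 6 + 13 = 19
Total = 6 + 13 + 3 + 4 = 26
Accuracy = 19 / 26 = 19/26

19/26


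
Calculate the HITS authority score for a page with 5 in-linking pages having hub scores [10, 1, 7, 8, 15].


Authority = sum of hub scores of in-linkers
In-link 1: hub score = 10
In-link 2: hub score = 1
In-link 3: hub score = 7
In-link 4: hub score = 8
In-link 5: hub score = 15
Authority = 10 + 1 + 7 + 8 + 15 = 41

41


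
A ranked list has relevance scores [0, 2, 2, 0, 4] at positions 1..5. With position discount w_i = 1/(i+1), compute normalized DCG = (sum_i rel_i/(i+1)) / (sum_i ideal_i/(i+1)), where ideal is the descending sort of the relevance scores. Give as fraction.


Position discount weights w_i = 1/(i+1) for i=1..5:
Weights = [1/2, 1/3, 1/4, 1/5, 1/6]
Actual relevance: [0, 2, 2, 0, 4]
DCG = 0/2 + 2/3 + 2/4 + 0/5 + 4/6 = 11/6
Ideal relevance (sorted desc): [4, 2, 2, 0, 0]
Ideal DCG = 4/2 + 2/3 + 2/4 + 0/5 + 0/6 = 19/6
nDCG = DCG / ideal_DCG = 11/6 / 19/6 = 11/19

11/19


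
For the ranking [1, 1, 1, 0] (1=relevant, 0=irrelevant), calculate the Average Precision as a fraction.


Computing P@k for each relevant position:
Position 1: relevant, P@1 = 1/1 = 1
Position 2: relevant, P@2 = 2/2 = 1
Position 3: relevant, P@3 = 3/3 = 1
Position 4: not relevant
Sum of P@k = 1 + 1 + 1 = 3
AP = 3 / 3 = 1

1


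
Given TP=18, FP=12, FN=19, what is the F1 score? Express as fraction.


F1 = 2 * P * R / (P + R)
P = TP/(TP+FP) = 18/30 = 3/5
R = TP/(TP+FN) = 18/37 = 18/37
2 * P * R = 2 * 3/5 * 18/37 = 108/185
P + R = 3/5 + 18/37 = 201/185
F1 = 108/185 / 201/185 = 36/67

36/67


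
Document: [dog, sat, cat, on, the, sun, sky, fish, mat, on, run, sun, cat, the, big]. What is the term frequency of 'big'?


Document has 15 words
Scanning for 'big':
Found at positions: [14]
Count = 1

1


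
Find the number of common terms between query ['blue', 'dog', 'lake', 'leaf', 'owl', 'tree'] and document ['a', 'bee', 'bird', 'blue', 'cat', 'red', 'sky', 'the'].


Query terms: ['blue', 'dog', 'lake', 'leaf', 'owl', 'tree']
Document terms: ['a', 'bee', 'bird', 'blue', 'cat', 'red', 'sky', 'the']
Common terms: ['blue']
Overlap count = 1

1


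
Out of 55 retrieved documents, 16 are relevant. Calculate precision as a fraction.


Precision = relevant_retrieved / total_retrieved
= 16 / 55
= 16 / (16 + 39)
= 16/55

16/55


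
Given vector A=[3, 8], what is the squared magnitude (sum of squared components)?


|A|^2 = sum of squared components
A[0]^2 = 3^2 = 9
A[1]^2 = 8^2 = 64
Sum = 9 + 64 = 73

73


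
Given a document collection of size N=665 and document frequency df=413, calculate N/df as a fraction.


IDF ratio = N / df
= 665 / 413
= 95/59

95/59


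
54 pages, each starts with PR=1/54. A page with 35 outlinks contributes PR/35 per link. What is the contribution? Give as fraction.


Initial PR = 1/54 = 1/54
Outlinks = 35
Contribution per link = PR / outlinks
= 1/54 / 35
= 1/1890

1/1890


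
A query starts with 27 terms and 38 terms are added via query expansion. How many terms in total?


Original terms: 27
Expansion terms: 38
Total = 27 + 38 = 65

65


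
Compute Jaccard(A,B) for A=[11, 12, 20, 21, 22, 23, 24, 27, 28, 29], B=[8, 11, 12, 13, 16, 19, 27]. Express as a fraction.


A intersect B = [11, 12, 27]
|A intersect B| = 3
A union B = [8, 11, 12, 13, 16, 19, 20, 21, 22, 23, 24, 27, 28, 29]
|A union B| = 14
Jaccard = 3/14 = 3/14

3/14


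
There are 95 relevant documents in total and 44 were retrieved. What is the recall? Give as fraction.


Recall = retrieved_relevant / total_relevant
= 44 / 95
= 44 / (44 + 51)
= 44/95

44/95


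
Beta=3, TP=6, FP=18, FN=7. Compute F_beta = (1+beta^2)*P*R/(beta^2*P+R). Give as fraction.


P = TP/(TP+FP) = 6/24 = 1/4
R = TP/(TP+FN) = 6/13 = 6/13
beta^2 = 3^2 = 9
(1 + beta^2) = 10
Numerator = (1+beta^2)*P*R = 15/13
Denominator = beta^2*P + R = 9/4 + 6/13 = 141/52
F_beta = 20/47

20/47


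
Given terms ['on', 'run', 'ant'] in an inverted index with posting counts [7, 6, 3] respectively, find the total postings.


Summing posting list sizes:
'on': 7 postings
'run': 6 postings
'ant': 3 postings
Total = 7 + 6 + 3 = 16

16


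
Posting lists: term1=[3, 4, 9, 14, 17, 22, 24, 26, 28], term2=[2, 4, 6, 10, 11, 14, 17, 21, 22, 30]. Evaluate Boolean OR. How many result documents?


Boolean OR: find union of posting lists
term1 docs: [3, 4, 9, 14, 17, 22, 24, 26, 28]
term2 docs: [2, 4, 6, 10, 11, 14, 17, 21, 22, 30]
Union: [2, 3, 4, 6, 9, 10, 11, 14, 17, 21, 22, 24, 26, 28, 30]
|union| = 15

15


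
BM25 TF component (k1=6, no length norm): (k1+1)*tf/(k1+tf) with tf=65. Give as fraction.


BM25 TF component = (k1+1)*tf / (k1+tf)
k1 = 6, tf = 65
Numerator = (6+1)*65 = 455
Denominator = 6 + 65 = 71
= 455/71 = 455/71

455/71


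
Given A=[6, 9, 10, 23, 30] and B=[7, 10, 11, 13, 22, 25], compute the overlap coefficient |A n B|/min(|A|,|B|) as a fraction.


A intersect B = [10]
|A intersect B| = 1
min(|A|, |B|) = min(5, 6) = 5
Overlap = 1 / 5 = 1/5

1/5


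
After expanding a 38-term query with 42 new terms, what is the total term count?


Original terms: 38
Expansion terms: 42
Total = 38 + 42 = 80

80


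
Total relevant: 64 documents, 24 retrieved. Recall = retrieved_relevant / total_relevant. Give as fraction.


Recall = retrieved_relevant / total_relevant
= 24 / 64
= 24 / (24 + 40)
= 3/8

3/8


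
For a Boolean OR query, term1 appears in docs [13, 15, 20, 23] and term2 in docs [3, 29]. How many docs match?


Boolean OR: find union of posting lists
term1 docs: [13, 15, 20, 23]
term2 docs: [3, 29]
Union: [3, 13, 15, 20, 23, 29]
|union| = 6

6


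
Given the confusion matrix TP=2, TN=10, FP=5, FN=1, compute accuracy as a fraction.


Accuracy = (TP + TN) / (TP + TN + FP + FN)
TP + TN = 2 + 10 = 12
Total = 2 + 10 + 5 + 1 = 18
Accuracy = 12 / 18 = 2/3

2/3


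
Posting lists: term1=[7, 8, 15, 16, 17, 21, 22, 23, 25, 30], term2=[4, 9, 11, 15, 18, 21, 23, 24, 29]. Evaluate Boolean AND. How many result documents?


Boolean AND: find intersection of posting lists
term1 docs: [7, 8, 15, 16, 17, 21, 22, 23, 25, 30]
term2 docs: [4, 9, 11, 15, 18, 21, 23, 24, 29]
Intersection: [15, 21, 23]
|intersection| = 3

3


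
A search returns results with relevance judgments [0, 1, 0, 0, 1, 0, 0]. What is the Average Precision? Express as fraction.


Computing P@k for each relevant position:
Position 1: not relevant
Position 2: relevant, P@2 = 1/2 = 1/2
Position 3: not relevant
Position 4: not relevant
Position 5: relevant, P@5 = 2/5 = 2/5
Position 6: not relevant
Position 7: not relevant
Sum of P@k = 1/2 + 2/5 = 9/10
AP = 9/10 / 2 = 9/20

9/20


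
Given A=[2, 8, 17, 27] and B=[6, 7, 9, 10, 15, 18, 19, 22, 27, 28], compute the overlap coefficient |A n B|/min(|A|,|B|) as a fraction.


A intersect B = [27]
|A intersect B| = 1
min(|A|, |B|) = min(4, 10) = 4
Overlap = 1 / 4 = 1/4

1/4


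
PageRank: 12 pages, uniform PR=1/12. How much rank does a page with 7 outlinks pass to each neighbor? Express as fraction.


Initial PR = 1/12 = 1/12
Outlinks = 7
Contribution per link = PR / outlinks
= 1/12 / 7
= 1/84

1/84


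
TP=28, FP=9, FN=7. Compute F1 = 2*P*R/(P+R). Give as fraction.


F1 = 2 * P * R / (P + R)
P = TP/(TP+FP) = 28/37 = 28/37
R = TP/(TP+FN) = 28/35 = 4/5
2 * P * R = 2 * 28/37 * 4/5 = 224/185
P + R = 28/37 + 4/5 = 288/185
F1 = 224/185 / 288/185 = 7/9

7/9


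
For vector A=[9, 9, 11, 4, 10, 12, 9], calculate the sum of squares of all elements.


|A|^2 = sum of squared components
A[0]^2 = 9^2 = 81
A[1]^2 = 9^2 = 81
A[2]^2 = 11^2 = 121
A[3]^2 = 4^2 = 16
A[4]^2 = 10^2 = 100
A[5]^2 = 12^2 = 144
A[6]^2 = 9^2 = 81
Sum = 81 + 81 + 121 + 16 + 100 + 144 + 81 = 624

624


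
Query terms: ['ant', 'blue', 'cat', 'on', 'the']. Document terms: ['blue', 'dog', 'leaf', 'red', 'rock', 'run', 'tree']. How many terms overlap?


Query terms: ['ant', 'blue', 'cat', 'on', 'the']
Document terms: ['blue', 'dog', 'leaf', 'red', 'rock', 'run', 'tree']
Common terms: ['blue']
Overlap count = 1

1


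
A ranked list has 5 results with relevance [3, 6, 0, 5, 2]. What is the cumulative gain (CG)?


Cumulative Gain = sum of relevance scores
Position 1: rel=3, running sum=3
Position 2: rel=6, running sum=9
Position 3: rel=0, running sum=9
Position 4: rel=5, running sum=14
Position 5: rel=2, running sum=16
CG = 16

16


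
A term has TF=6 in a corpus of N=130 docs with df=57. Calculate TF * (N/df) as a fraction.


TF * (N/df)
= 6 * (130/57)
= 6 * 130/57
= 260/19

260/19


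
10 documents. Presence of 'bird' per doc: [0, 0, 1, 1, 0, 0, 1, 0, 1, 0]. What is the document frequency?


Checking each document for 'bird':
Doc 1: absent
Doc 2: absent
Doc 3: present
Doc 4: present
Doc 5: absent
Doc 6: absent
Doc 7: present
Doc 8: absent
Doc 9: present
Doc 10: absent
df = sum of presences = 0 + 0 + 1 + 1 + 0 + 0 + 1 + 0 + 1 + 0 = 4

4


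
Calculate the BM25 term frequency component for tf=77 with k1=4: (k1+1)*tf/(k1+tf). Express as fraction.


BM25 TF component = (k1+1)*tf / (k1+tf)
k1 = 4, tf = 77
Numerator = (4+1)*77 = 385
Denominator = 4 + 77 = 81
= 385/81 = 385/81

385/81


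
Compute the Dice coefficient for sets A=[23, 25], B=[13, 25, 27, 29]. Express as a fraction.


A intersect B = [25]
|A intersect B| = 1
|A| = 2, |B| = 4
Dice = 2*1 / (2+4)
= 2 / 6 = 1/3

1/3


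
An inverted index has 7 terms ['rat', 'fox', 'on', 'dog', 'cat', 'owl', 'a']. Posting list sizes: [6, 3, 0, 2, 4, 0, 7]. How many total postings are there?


Summing posting list sizes:
'rat': 6 postings
'fox': 3 postings
'on': 0 postings
'dog': 2 postings
'cat': 4 postings
'owl': 0 postings
'a': 7 postings
Total = 6 + 3 + 0 + 2 + 4 + 0 + 7 = 22

22


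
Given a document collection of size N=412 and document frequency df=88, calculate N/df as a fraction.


IDF ratio = N / df
= 412 / 88
= 103/22

103/22


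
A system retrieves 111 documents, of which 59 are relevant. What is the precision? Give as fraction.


Precision = relevant_retrieved / total_retrieved
= 59 / 111
= 59 / (59 + 52)
= 59/111

59/111


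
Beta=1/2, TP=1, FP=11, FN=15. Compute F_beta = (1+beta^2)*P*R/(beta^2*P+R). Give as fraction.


P = TP/(TP+FP) = 1/12 = 1/12
R = TP/(TP+FN) = 1/16 = 1/16
beta^2 = 1/2^2 = 1/4
(1 + beta^2) = 5/4
Numerator = (1+beta^2)*P*R = 5/768
Denominator = beta^2*P + R = 1/48 + 1/16 = 1/12
F_beta = 5/64

5/64


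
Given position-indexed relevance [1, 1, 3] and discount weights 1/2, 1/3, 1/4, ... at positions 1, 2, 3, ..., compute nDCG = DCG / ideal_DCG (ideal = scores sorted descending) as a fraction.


Position discount weights w_i = 1/(i+1) for i=1..3:
Weights = [1/2, 1/3, 1/4]
Actual relevance: [1, 1, 3]
DCG = 1/2 + 1/3 + 3/4 = 19/12
Ideal relevance (sorted desc): [3, 1, 1]
Ideal DCG = 3/2 + 1/3 + 1/4 = 25/12
nDCG = DCG / ideal_DCG = 19/12 / 25/12 = 19/25

19/25


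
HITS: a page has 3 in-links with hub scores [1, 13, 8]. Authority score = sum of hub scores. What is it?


Authority = sum of hub scores of in-linkers
In-link 1: hub score = 1
In-link 2: hub score = 13
In-link 3: hub score = 8
Authority = 1 + 13 + 8 = 22

22


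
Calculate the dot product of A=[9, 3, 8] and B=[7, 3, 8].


Dot product = sum of element-wise products
A[0]*B[0] = 9*7 = 63
A[1]*B[1] = 3*3 = 9
A[2]*B[2] = 8*8 = 64
Sum = 63 + 9 + 64 = 136

136


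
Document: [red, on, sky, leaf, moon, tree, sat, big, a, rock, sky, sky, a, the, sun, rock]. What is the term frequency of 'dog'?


Document has 16 words
Scanning for 'dog':
Term not found in document
Count = 0

0


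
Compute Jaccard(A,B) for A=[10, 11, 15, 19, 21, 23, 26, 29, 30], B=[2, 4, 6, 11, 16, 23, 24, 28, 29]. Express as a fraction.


A intersect B = [11, 23, 29]
|A intersect B| = 3
A union B = [2, 4, 6, 10, 11, 15, 16, 19, 21, 23, 24, 26, 28, 29, 30]
|A union B| = 15
Jaccard = 3/15 = 1/5

1/5


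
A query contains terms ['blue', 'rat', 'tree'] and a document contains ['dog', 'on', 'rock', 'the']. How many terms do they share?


Query terms: ['blue', 'rat', 'tree']
Document terms: ['dog', 'on', 'rock', 'the']
Common terms: []
Overlap count = 0

0


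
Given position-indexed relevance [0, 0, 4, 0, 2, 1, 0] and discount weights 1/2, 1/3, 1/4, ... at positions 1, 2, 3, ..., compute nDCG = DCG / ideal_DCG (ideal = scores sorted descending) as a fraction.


Position discount weights w_i = 1/(i+1) for i=1..7:
Weights = [1/2, 1/3, 1/4, 1/5, 1/6, 1/7, 1/8]
Actual relevance: [0, 0, 4, 0, 2, 1, 0]
DCG = 0/2 + 0/3 + 4/4 + 0/5 + 2/6 + 1/7 + 0/8 = 31/21
Ideal relevance (sorted desc): [4, 2, 1, 0, 0, 0, 0]
Ideal DCG = 4/2 + 2/3 + 1/4 + 0/5 + 0/6 + 0/7 + 0/8 = 35/12
nDCG = DCG / ideal_DCG = 31/21 / 35/12 = 124/245

124/245


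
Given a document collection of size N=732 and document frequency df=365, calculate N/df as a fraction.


IDF ratio = N / df
= 732 / 365
= 732/365

732/365


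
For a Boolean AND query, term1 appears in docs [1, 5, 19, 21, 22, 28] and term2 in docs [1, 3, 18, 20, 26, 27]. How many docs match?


Boolean AND: find intersection of posting lists
term1 docs: [1, 5, 19, 21, 22, 28]
term2 docs: [1, 3, 18, 20, 26, 27]
Intersection: [1]
|intersection| = 1

1


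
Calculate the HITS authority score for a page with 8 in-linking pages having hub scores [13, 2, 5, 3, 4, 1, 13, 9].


Authority = sum of hub scores of in-linkers
In-link 1: hub score = 13
In-link 2: hub score = 2
In-link 3: hub score = 5
In-link 4: hub score = 3
In-link 5: hub score = 4
In-link 6: hub score = 1
In-link 7: hub score = 13
In-link 8: hub score = 9
Authority = 13 + 2 + 5 + 3 + 4 + 1 + 13 + 9 = 50

50
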